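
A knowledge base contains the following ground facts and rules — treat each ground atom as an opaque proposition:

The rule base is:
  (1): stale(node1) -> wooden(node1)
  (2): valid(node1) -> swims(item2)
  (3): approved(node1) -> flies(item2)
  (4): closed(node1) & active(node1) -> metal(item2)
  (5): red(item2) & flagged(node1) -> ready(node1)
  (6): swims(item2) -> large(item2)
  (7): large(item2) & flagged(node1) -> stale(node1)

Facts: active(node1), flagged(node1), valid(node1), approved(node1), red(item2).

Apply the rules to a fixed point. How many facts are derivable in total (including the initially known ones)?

[1] (2) [valid(node1) -> swims(item2)]; (3) [approved(node1) -> flies(item2)]; (5) [red(item2) & flagged(node1) -> ready(node1)]. ⇒ new: swims(item2), flies(item2), ready(node1).
[2] (6) [swims(item2) -> large(item2)]. ⇒ new: large(item2).
[3] (7) [large(item2) & flagged(node1) -> stale(node1)]. ⇒ new: stale(node1).
[4] (1) [stale(node1) -> wooden(node1)]. ⇒ new: wooden(node1).
Closure: {active(node1), approved(node1), flagged(node1), flies(item2), large(item2), ready(node1), red(item2), stale(node1), swims(item2), valid(node1), wooden(node1)} — 11 facts.

11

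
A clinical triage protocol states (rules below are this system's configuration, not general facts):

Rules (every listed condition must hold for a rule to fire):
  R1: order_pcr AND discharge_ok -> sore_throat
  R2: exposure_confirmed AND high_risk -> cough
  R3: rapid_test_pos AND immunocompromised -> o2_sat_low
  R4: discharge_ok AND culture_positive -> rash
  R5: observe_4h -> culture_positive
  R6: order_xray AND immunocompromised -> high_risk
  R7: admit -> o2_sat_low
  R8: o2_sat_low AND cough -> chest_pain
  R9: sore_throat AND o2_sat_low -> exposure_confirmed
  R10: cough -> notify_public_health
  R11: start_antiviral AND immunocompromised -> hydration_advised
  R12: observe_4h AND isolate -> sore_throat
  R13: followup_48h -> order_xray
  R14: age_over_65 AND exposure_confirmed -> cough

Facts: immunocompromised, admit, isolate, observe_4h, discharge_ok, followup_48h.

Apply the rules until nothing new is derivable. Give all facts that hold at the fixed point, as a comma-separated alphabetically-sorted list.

Round 1 fires R5, R7, R12, R13, giving culture_positive, o2_sat_low, sore_throat, order_xray.
Round 2 fires R4, R6, R9, giving rash, high_risk, exposure_confirmed.
Round 3 fires R2, giving cough.
Round 4 fires R8, R10, giving chest_pain, notify_public_health.

admit, chest_pain, cough, culture_positive, discharge_ok, exposure_confirmed, followup_48h, high_risk, immunocompromised, isolate, notify_public_health, o2_sat_low, observe_4h, order_xray, rash, sore_throat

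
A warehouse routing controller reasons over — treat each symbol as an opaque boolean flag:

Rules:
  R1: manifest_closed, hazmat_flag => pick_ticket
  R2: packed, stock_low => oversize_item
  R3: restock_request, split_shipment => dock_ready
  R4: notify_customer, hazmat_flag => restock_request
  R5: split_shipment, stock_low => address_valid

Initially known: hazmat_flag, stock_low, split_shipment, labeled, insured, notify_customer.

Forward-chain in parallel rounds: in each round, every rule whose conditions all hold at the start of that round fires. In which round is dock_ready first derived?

Round 1: R4 [notify_customer, hazmat_flag => restock_request]; R5 [split_shipment, stock_low => address_valid]. Adds restock_request, address_valid.
Round 2: R3 [restock_request, split_shipment => dock_ready]. Adds dock_ready.
dock_ready first appears in round 2.

2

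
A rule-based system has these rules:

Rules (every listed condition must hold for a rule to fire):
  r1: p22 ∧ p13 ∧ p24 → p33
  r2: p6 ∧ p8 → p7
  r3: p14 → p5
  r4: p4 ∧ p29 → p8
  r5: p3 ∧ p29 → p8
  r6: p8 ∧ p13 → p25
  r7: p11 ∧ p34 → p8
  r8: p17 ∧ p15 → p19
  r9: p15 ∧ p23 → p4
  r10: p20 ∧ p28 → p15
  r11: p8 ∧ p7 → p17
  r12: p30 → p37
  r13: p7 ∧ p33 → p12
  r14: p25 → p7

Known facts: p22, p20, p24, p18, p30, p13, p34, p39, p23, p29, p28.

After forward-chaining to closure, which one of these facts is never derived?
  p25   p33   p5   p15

p5

Round 1: r1 [p22 ∧ p13 ∧ p24 → p33]; r10 [p20 ∧ p28 → p15]; r12 [p30 → p37]. Adds p33, p15, p37.
Round 2: r9 [p15 ∧ p23 → p4]. Adds p4.
Round 3: r4 [p4 ∧ p29 → p8]. Adds p8.
Round 4: r6 [p8 ∧ p13 → p25]. Adds p25.
Round 5: r14 [p25 → p7]. Adds p7.
Round 6: r11 [p8 ∧ p7 → p17]; r13 [p7 ∧ p33 → p12]. Adds p17, p12.
Round 7: r8 [p17 ∧ p15 → p19]. Adds p19.
Derived: p15 (round 1), p33 (round 1), p25 (round 4). p5 never appears in any round.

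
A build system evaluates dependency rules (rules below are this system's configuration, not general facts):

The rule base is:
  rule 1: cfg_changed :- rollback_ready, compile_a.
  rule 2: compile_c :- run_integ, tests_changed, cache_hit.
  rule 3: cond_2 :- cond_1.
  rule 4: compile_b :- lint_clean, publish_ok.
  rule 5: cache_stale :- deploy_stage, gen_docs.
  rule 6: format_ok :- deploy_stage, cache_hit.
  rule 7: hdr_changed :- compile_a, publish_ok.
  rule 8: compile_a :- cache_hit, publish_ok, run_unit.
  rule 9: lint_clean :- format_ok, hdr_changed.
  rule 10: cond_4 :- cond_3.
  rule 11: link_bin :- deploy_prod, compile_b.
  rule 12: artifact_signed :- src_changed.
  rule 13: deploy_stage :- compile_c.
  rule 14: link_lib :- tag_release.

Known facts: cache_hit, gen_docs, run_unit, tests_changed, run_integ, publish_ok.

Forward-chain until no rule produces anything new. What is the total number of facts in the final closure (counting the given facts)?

Round 1 — rule 2, rule 8, derive compile_c, compile_a.
Round 2 — rule 7, rule 13, derive hdr_changed, deploy_stage.
Round 3 — rule 5, rule 6, derive cache_stale, format_ok.
Round 4 — rule 9, derive lint_clean.
Round 5 — rule 4, derive compile_b.
Closure: {cache_hit, cache_stale, compile_a, compile_b, compile_c, deploy_stage, format_ok, gen_docs, hdr_changed, lint_clean, publish_ok, run_integ, run_unit, tests_changed} — 14 facts.

14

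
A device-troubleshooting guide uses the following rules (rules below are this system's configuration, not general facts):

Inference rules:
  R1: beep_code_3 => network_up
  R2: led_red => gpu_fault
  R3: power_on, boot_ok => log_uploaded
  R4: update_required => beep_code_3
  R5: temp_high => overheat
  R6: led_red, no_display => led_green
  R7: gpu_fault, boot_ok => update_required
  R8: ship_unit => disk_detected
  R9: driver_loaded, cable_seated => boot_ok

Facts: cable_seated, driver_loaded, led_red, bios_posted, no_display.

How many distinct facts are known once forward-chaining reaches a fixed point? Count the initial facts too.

11

Round 1 — R2, R6, R9, derive gpu_fault, led_green, boot_ok.
Round 2 — R7, derive update_required.
Round 3 — R4, derive beep_code_3.
Round 4 — R1, derive network_up.
Closure: {beep_code_3, bios_posted, boot_ok, cable_seated, driver_loaded, gpu_fault, led_green, led_red, network_up, no_display, update_required} — 11 facts.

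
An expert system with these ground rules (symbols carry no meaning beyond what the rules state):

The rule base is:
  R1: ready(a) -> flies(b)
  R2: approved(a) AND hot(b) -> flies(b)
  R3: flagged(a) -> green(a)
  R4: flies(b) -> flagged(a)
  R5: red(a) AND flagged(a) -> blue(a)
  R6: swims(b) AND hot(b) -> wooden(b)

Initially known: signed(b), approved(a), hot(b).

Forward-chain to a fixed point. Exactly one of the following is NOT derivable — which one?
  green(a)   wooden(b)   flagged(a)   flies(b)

wooden(b)

Round 1: R2 [approved(a) AND hot(b) -> flies(b)]. Adds flies(b).
Round 2: R4 [flies(b) -> flagged(a)]. Adds flagged(a).
Round 3: R3 [flagged(a) -> green(a)]. Adds green(a).
Derived: green(a) (round 3), flies(b) (round 1), flagged(a) (round 2). wooden(b) never appears in any round.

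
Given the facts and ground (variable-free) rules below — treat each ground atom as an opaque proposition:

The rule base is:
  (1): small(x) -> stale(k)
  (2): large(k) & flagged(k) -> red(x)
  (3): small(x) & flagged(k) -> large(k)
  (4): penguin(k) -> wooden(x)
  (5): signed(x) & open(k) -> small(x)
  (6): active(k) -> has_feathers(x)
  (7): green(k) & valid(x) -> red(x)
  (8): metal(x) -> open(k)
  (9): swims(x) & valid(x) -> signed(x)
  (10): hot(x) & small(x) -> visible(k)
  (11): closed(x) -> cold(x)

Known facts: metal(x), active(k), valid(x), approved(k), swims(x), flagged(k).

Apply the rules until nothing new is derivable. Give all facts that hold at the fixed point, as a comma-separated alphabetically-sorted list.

active(k), approved(k), flagged(k), has_feathers(x), large(k), metal(x), open(k), red(x), signed(x), small(x), stale(k), swims(x), valid(x)

[1] (6) [active(k) -> has_feathers(x)]; (8) [metal(x) -> open(k)]; (9) [swims(x) & valid(x) -> signed(x)]. ⇒ new: has_feathers(x), open(k), signed(x).
[2] (5) [signed(x) & open(k) -> small(x)]. ⇒ new: small(x).
[3] (1) [small(x) -> stale(k)]; (3) [small(x) & flagged(k) -> large(k)]. ⇒ new: stale(k), large(k).
[4] (2) [large(k) & flagged(k) -> red(x)]. ⇒ new: red(x).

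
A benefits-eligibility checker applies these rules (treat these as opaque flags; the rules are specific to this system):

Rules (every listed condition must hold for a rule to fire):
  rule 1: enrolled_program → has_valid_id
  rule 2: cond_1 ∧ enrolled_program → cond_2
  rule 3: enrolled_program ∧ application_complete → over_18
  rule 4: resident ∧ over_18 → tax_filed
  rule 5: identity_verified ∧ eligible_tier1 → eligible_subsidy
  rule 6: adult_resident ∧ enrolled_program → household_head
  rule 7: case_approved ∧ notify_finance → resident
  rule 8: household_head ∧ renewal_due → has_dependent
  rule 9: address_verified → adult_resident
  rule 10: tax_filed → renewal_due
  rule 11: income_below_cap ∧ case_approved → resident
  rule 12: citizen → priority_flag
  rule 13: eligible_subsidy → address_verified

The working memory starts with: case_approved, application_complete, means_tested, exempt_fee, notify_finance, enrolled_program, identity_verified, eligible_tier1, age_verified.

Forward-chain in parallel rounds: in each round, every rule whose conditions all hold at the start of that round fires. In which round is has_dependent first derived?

5

Round 1: rule 1 [enrolled_program → has_valid_id]; rule 3 [enrolled_program ∧ application_complete → over_18]; rule 5 [identity_verified ∧ eligible_tier1 → eligible_subsidy]; rule 7 [case_approved ∧ notify_finance → resident]. New: has_valid_id, over_18, eligible_subsidy, resident.
Round 2: rule 4 [resident ∧ over_18 → tax_filed]; rule 13 [eligible_subsidy → address_verified]. New: tax_filed, address_verified.
Round 3: rule 9 [address_verified → adult_resident]; rule 10 [tax_filed → renewal_due]. New: adult_resident, renewal_due.
Round 4: rule 6 [adult_resident ∧ enrolled_program → household_head]. New: household_head.
Round 5: rule 8 [household_head ∧ renewal_due → has_dependent]. New: has_dependent.
has_dependent first appears in round 5.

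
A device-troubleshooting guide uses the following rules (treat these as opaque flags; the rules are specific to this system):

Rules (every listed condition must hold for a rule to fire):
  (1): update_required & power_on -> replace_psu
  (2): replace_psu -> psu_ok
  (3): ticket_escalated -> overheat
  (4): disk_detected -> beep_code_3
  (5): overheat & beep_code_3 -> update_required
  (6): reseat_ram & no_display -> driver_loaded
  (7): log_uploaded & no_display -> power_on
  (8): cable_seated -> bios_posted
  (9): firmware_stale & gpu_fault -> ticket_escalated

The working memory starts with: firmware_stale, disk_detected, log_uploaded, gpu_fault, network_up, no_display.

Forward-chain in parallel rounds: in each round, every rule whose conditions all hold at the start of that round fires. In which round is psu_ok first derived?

5

[1] (4) [disk_detected -> beep_code_3]; (7) [log_uploaded & no_display -> power_on]; (9) [firmware_stale & gpu_fault -> ticket_escalated]. ⇒ new: beep_code_3, power_on, ticket_escalated.
[2] (3) [ticket_escalated -> overheat]. ⇒ new: overheat.
[3] (5) [overheat & beep_code_3 -> update_required]. ⇒ new: update_required.
[4] (1) [update_required & power_on -> replace_psu]. ⇒ new: replace_psu.
[5] (2) [replace_psu -> psu_ok]. ⇒ new: psu_ok.
psu_ok first appears in round 5.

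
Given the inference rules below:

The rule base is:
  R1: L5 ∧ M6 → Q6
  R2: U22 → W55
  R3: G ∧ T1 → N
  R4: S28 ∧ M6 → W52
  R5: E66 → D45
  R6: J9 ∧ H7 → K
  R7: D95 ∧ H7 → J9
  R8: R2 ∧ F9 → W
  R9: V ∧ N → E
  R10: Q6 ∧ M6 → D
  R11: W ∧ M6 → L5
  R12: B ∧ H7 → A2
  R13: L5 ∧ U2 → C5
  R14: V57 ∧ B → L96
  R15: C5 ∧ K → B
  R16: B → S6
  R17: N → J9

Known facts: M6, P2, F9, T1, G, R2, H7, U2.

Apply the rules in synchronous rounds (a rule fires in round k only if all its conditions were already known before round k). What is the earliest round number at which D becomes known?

[1] R3 [G ∧ T1 → N]; R8 [R2 ∧ F9 → W]. ⇒ new: N, W.
[2] R11 [W ∧ M6 → L5]; R17 [N → J9]. ⇒ new: L5, J9.
[3] R1 [L5 ∧ M6 → Q6]; R6 [J9 ∧ H7 → K]; R13 [L5 ∧ U2 → C5]. ⇒ new: Q6, K, C5.
[4] R10 [Q6 ∧ M6 → D]; R15 [C5 ∧ K → B]. ⇒ new: D, B.
D first appears in round 4.

4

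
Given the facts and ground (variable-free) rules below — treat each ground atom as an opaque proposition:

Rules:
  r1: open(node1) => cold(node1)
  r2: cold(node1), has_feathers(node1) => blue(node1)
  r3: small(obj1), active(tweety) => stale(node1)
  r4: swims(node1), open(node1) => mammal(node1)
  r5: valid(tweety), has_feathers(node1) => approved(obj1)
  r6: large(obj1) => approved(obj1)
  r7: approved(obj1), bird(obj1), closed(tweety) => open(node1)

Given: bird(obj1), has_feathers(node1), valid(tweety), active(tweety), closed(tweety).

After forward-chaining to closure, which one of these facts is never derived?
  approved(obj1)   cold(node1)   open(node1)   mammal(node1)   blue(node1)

Round 1: r5 [valid(tweety), has_feathers(node1) => approved(obj1)]. New: approved(obj1).
Round 2: r7 [approved(obj1), bird(obj1), closed(tweety) => open(node1)]. New: open(node1).
Round 3: r1 [open(node1) => cold(node1)]. New: cold(node1).
Round 4: r2 [cold(node1), has_feathers(node1) => blue(node1)]. New: blue(node1).
Derived: approved(obj1) (round 1), blue(node1) (round 4), open(node1) (round 2), cold(node1) (round 3). mammal(node1) never appears in any round.

mammal(node1)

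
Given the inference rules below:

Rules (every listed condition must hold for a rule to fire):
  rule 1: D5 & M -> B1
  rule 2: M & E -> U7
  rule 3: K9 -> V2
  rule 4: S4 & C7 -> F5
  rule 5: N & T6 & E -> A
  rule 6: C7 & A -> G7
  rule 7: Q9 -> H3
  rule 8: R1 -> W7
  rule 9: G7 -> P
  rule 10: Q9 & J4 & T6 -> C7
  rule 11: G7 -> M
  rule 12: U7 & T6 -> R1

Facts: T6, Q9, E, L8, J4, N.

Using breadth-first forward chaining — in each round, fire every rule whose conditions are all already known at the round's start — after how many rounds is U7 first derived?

4

Round 1: rule 5 [N & T6 & E -> A]; rule 7 [Q9 -> H3]; rule 10 [Q9 & J4 & T6 -> C7]. Adds A, H3, C7.
Round 2: rule 6 [C7 & A -> G7]. Adds G7.
Round 3: rule 9 [G7 -> P]; rule 11 [G7 -> M]. Adds P, M.
Round 4: rule 2 [M & E -> U7]. Adds U7.
U7 first appears in round 4.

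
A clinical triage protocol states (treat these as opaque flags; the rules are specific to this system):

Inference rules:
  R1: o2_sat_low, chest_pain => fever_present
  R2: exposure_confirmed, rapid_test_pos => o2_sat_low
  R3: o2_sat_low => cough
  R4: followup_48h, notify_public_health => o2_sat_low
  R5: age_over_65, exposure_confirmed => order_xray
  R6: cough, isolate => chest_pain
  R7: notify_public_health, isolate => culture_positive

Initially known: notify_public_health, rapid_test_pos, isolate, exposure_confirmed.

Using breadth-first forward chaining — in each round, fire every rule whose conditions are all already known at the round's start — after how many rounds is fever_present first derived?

4

Round 1 fires R2, R7, giving o2_sat_low, culture_positive.
Round 2 fires R3, giving cough.
Round 3 fires R6, giving chest_pain.
Round 4 fires R1, giving fever_present.
fever_present first appears in round 4.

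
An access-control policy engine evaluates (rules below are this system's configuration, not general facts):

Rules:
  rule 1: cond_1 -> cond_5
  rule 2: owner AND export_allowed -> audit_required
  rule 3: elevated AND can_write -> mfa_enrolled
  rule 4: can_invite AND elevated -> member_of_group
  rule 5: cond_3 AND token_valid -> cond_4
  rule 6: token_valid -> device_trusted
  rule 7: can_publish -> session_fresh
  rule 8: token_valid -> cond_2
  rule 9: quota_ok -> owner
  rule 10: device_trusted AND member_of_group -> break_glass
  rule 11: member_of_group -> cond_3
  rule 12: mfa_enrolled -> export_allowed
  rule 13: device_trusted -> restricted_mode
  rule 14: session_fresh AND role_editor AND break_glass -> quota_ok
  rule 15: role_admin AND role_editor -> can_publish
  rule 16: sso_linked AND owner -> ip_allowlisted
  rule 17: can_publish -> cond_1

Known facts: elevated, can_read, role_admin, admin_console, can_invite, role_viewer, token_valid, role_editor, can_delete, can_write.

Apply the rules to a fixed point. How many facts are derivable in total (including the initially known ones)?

26

[1] rule 3 [elevated AND can_write -> mfa_enrolled]; rule 4 [can_invite AND elevated -> member_of_group]; rule 6 [token_valid -> device_trusted]; rule 8 [token_valid -> cond_2]; rule 15 [role_admin AND role_editor -> can_publish]. ⇒ new: mfa_enrolled, member_of_group, device_trusted, cond_2, can_publish.
[2] rule 7 [can_publish -> session_fresh]; rule 10 [device_trusted AND member_of_group -> break_glass]; rule 11 [member_of_group -> cond_3]; rule 12 [mfa_enrolled -> export_allowed]; rule 13 [device_trusted -> restricted_mode]; rule 17 [can_publish -> cond_1]. ⇒ new: session_fresh, break_glass, cond_3, export_allowed, restricted_mode, cond_1.
[3] rule 1 [cond_1 -> cond_5]; rule 5 [cond_3 AND token_valid -> cond_4]; rule 14 [session_fresh AND role_editor AND break_glass -> quota_ok]. ⇒ new: cond_5, cond_4, quota_ok.
[4] rule 9 [quota_ok -> owner]. ⇒ new: owner.
[5] rule 2 [owner AND export_allowed -> audit_required]. ⇒ new: audit_required.
Closure: {admin_console, audit_required, break_glass, can_delete, can_invite, can_publish, can_read, can_write, cond_1, cond_2, cond_3, cond_4, cond_5, device_trusted, elevated, export_allowed, member_of_group, mfa_enrolled, owner, quota_ok, restricted_mode, role_admin, role_editor, role_viewer, session_fresh, token_valid} — 26 facts.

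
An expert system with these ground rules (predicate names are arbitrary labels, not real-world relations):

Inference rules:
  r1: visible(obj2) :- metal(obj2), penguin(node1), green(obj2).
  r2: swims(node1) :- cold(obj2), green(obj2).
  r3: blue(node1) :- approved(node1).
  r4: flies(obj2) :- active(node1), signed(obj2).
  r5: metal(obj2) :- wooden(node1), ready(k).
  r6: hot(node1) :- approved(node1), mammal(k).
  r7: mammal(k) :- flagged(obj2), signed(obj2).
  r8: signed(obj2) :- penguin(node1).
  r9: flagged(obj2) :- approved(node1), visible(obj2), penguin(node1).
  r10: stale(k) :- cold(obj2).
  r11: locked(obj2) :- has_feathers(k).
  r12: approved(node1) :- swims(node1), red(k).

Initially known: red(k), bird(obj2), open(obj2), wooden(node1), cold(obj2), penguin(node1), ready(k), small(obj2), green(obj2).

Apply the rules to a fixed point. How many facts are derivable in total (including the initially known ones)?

19

Round 1 fires r2, r5, r8, r10, giving swims(node1), metal(obj2), signed(obj2), stale(k).
Round 2 fires r1, r12, giving visible(obj2), approved(node1).
Round 3 fires r3, r9, giving blue(node1), flagged(obj2).
Round 4 fires r7, giving mammal(k).
Round 5 fires r6, giving hot(node1).
Closure: {approved(node1), bird(obj2), blue(node1), cold(obj2), flagged(obj2), green(obj2), hot(node1), mammal(k), metal(obj2), open(obj2), penguin(node1), ready(k), red(k), signed(obj2), small(obj2), stale(k), swims(node1), visible(obj2), wooden(node1)} — 19 facts.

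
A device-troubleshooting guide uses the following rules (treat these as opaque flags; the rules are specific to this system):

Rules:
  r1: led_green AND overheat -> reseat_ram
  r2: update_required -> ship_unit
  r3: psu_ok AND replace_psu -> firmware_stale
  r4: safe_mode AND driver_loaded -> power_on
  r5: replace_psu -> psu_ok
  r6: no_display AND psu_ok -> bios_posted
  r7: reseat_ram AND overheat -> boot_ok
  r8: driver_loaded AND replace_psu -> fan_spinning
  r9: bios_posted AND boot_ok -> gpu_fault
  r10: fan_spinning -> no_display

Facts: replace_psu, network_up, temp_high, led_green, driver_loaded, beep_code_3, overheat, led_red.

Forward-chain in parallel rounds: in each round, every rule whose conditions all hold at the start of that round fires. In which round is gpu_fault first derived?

Round 1 fires r1, r5, r8, giving reseat_ram, psu_ok, fan_spinning.
Round 2 fires r3, r7, r10, giving firmware_stale, boot_ok, no_display.
Round 3 fires r6, giving bios_posted.
Round 4 fires r9, giving gpu_fault.
gpu_fault first appears in round 4.

4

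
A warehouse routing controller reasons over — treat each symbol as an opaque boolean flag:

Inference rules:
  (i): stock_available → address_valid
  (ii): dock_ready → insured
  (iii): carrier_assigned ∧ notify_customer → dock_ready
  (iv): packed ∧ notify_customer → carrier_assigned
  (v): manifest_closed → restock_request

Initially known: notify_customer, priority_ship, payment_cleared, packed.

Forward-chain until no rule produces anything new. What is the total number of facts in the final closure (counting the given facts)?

Round 1 — (iv), derive carrier_assigned.
Round 2 — (iii), derive dock_ready.
Round 3 — (ii), derive insured.
Closure: {carrier_assigned, dock_ready, insured, notify_customer, packed, payment_cleared, priority_ship} — 7 facts.

7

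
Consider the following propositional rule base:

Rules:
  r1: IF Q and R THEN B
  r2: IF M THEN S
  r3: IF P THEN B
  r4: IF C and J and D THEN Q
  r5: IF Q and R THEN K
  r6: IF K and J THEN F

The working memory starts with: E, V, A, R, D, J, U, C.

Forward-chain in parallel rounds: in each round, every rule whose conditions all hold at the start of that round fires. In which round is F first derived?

3

Round 1: r4 [IF C and J and D THEN Q]. Adds Q.
Round 2: r1 [IF Q and R THEN B]; r5 [IF Q and R THEN K]. Adds B, K.
Round 3: r6 [IF K and J THEN F]. Adds F.
F first appears in round 3.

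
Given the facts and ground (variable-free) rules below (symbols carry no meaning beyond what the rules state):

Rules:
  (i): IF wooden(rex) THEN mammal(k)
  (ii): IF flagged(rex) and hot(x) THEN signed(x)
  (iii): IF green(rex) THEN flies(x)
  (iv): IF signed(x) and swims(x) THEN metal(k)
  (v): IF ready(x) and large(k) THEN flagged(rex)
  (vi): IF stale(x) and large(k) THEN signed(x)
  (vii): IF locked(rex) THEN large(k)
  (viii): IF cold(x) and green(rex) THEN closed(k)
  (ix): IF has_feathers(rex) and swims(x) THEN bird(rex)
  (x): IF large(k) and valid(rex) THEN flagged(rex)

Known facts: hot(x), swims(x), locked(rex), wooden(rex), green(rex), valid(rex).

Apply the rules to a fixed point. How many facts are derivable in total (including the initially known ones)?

12

Round 1 — (i), (iii), (vii), derive mammal(k), flies(x), large(k).
Round 2 — (x), derive flagged(rex).
Round 3 — (ii), derive signed(x).
Round 4 — (iv), derive metal(k).
Closure: {flagged(rex), flies(x), green(rex), hot(x), large(k), locked(rex), mammal(k), metal(k), signed(x), swims(x), valid(rex), wooden(rex)} — 12 facts.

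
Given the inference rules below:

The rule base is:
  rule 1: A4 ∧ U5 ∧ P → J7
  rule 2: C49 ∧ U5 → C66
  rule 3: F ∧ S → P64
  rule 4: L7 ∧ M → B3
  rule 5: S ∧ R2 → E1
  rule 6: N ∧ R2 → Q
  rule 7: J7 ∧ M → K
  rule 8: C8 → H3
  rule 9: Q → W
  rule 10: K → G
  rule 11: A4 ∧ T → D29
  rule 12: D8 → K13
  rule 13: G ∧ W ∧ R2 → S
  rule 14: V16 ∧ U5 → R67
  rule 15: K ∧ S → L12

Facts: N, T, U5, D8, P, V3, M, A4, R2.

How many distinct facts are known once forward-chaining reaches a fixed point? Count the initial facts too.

Round 1: rule 1 [A4 ∧ U5 ∧ P → J7]; rule 6 [N ∧ R2 → Q]; rule 11 [A4 ∧ T → D29]; rule 12 [D8 → K13]. Adds J7, Q, D29, K13.
Round 2: rule 7 [J7 ∧ M → K]; rule 9 [Q → W]. Adds K, W.
Round 3: rule 10 [K → G]. Adds G.
Round 4: rule 13 [G ∧ W ∧ R2 → S]. Adds S.
Round 5: rule 5 [S ∧ R2 → E1]; rule 15 [K ∧ S → L12]. Adds E1, L12.
Closure: {A4, D29, D8, E1, G, J7, K, K13, L12, M, N, P, Q, R2, S, T, U5, V3, W} — 19 facts.

19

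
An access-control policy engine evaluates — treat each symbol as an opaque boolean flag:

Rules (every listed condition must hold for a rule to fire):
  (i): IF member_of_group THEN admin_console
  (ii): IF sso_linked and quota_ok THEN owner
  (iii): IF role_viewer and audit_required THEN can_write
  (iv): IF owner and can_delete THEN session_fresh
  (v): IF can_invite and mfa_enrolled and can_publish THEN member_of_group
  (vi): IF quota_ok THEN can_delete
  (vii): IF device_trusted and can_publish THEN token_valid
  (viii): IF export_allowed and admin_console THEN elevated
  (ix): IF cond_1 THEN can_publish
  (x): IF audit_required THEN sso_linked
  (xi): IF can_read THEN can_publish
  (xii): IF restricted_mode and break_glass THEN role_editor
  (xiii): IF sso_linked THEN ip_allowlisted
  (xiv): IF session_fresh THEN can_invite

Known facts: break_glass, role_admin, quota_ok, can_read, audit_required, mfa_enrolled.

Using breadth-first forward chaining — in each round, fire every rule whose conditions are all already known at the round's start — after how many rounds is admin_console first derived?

6

Round 1 — (vi), (x), (xi), derive can_delete, sso_linked, can_publish.
Round 2 — (ii), (xiii), derive owner, ip_allowlisted.
Round 3 — (iv), derive session_fresh.
Round 4 — (xiv), derive can_invite.
Round 5 — (v), derive member_of_group.
Round 6 — (i), derive admin_console.
admin_console first appears in round 6.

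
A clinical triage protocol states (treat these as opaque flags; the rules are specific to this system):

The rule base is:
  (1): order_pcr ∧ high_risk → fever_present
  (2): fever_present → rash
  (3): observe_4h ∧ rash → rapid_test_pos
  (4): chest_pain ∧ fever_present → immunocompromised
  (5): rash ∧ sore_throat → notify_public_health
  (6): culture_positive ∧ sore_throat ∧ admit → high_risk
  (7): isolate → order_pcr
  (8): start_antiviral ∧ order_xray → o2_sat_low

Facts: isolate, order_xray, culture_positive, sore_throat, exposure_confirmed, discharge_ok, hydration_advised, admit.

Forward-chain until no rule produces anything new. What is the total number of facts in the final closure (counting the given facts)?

[1] (6) [culture_positive ∧ sore_throat ∧ admit → high_risk]; (7) [isolate → order_pcr]. ⇒ new: high_risk, order_pcr.
[2] (1) [order_pcr ∧ high_risk → fever_present]. ⇒ new: fever_present.
[3] (2) [fever_present → rash]. ⇒ new: rash.
[4] (5) [rash ∧ sore_throat → notify_public_health]. ⇒ new: notify_public_health.
Closure: {admit, culture_positive, discharge_ok, exposure_confirmed, fever_present, high_risk, hydration_advised, isolate, notify_public_health, order_pcr, order_xray, rash, sore_throat} — 13 facts.

13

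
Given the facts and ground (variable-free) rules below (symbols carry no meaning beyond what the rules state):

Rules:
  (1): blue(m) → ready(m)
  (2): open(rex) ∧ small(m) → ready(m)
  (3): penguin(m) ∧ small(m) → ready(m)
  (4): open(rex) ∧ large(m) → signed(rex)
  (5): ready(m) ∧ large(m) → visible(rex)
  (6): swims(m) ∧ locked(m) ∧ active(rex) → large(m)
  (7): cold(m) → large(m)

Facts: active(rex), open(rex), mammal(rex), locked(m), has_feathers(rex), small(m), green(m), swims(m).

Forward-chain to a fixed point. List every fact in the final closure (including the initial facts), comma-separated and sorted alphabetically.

Round 1 fires (2), (6), giving ready(m), large(m).
Round 2 fires (4), (5), giving signed(rex), visible(rex).

active(rex), green(m), has_feathers(rex), large(m), locked(m), mammal(rex), open(rex), ready(m), signed(rex), small(m), swims(m), visible(rex)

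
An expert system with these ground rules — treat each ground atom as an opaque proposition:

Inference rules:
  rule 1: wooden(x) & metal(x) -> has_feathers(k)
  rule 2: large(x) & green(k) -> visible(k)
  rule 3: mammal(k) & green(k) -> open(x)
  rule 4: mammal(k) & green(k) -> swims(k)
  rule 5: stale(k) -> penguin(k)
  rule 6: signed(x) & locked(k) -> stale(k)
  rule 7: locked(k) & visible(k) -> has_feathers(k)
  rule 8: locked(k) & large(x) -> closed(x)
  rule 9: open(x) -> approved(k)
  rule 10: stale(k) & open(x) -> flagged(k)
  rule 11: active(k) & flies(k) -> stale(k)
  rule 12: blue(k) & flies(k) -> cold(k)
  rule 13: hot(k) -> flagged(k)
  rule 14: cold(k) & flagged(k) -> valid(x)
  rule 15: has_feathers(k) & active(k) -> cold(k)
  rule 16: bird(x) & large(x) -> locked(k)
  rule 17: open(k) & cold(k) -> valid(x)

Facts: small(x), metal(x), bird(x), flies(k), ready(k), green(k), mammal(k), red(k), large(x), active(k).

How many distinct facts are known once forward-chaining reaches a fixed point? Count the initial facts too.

22

Round 1: rule 2 [large(x) & green(k) -> visible(k)]; rule 3 [mammal(k) & green(k) -> open(x)]; rule 4 [mammal(k) & green(k) -> swims(k)]; rule 11 [active(k) & flies(k) -> stale(k)]; rule 16 [bird(x) & large(x) -> locked(k)]. New: visible(k), open(x), swims(k), stale(k), locked(k).
Round 2: rule 5 [stale(k) -> penguin(k)]; rule 7 [locked(k) & visible(k) -> has_feathers(k)]; rule 8 [locked(k) & large(x) -> closed(x)]; rule 9 [open(x) -> approved(k)]; rule 10 [stale(k) & open(x) -> flagged(k)]. New: penguin(k), has_feathers(k), closed(x), approved(k), flagged(k).
Round 3: rule 15 [has_feathers(k) & active(k) -> cold(k)]. New: cold(k).
Round 4: rule 14 [cold(k) & flagged(k) -> valid(x)]. New: valid(x).
Closure: {active(k), approved(k), bird(x), closed(x), cold(k), flagged(k), flies(k), green(k), has_feathers(k), large(x), locked(k), mammal(k), metal(x), open(x), penguin(k), ready(k), red(k), small(x), stale(k), swims(k), valid(x), visible(k)} — 22 facts.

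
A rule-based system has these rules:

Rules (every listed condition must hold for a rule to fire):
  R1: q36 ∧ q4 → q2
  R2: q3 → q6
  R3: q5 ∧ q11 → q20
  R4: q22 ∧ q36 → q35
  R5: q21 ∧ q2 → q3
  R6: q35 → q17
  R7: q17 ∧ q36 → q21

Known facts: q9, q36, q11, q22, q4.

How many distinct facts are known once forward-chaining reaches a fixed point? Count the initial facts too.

11

Round 1 fires R1, R4, giving q2, q35.
Round 2 fires R6, giving q17.
Round 3 fires R7, giving q21.
Round 4 fires R5, giving q3.
Round 5 fires R2, giving q6.
Closure: {q11, q17, q2, q21, q22, q3, q35, q36, q4, q6, q9} — 11 facts.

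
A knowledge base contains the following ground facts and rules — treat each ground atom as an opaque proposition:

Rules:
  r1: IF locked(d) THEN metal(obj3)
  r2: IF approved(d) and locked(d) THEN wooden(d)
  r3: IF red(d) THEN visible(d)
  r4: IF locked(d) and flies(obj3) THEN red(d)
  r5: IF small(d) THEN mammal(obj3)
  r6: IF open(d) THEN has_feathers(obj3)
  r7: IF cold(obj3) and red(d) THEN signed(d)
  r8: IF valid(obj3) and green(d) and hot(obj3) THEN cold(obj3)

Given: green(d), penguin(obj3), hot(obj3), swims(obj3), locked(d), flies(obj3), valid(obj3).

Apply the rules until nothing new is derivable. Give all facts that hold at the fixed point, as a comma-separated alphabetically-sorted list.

[1] r1 [IF locked(d) THEN metal(obj3)]; r4 [IF locked(d) and flies(obj3) THEN red(d)]; r8 [IF valid(obj3) and green(d) and hot(obj3) THEN cold(obj3)]. ⇒ new: metal(obj3), red(d), cold(obj3).
[2] r3 [IF red(d) THEN visible(d)]; r7 [IF cold(obj3) and red(d) THEN signed(d)]. ⇒ new: visible(d), signed(d).

cold(obj3), flies(obj3), green(d), hot(obj3), locked(d), metal(obj3), penguin(obj3), red(d), signed(d), swims(obj3), valid(obj3), visible(d)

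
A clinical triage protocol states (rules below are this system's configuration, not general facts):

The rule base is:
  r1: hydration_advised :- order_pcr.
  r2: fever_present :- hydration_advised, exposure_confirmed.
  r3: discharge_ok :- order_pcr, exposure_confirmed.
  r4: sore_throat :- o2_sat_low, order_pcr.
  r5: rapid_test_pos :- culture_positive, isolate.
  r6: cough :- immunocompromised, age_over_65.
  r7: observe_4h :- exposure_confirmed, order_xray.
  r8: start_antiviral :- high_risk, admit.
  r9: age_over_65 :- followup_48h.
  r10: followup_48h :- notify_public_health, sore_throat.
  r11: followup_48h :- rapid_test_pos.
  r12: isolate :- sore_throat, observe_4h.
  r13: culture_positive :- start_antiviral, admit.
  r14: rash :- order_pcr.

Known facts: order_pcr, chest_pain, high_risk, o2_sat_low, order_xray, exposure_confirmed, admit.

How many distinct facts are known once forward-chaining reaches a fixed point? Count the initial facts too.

19

Round 1 — r1, r3, r4, r7, r8, r14, derive hydration_advised, discharge_ok, sore_throat, observe_4h, start_antiviral, rash.
Round 2 — r2, r12, r13, derive fever_present, isolate, culture_positive.
Round 3 — r5, derive rapid_test_pos.
Round 4 — r11, derive followup_48h.
Round 5 — r9, derive age_over_65.
Closure: {admit, age_over_65, chest_pain, culture_positive, discharge_ok, exposure_confirmed, fever_present, followup_48h, high_risk, hydration_advised, isolate, o2_sat_low, observe_4h, order_pcr, order_xray, rapid_test_pos, rash, sore_throat, start_antiviral} — 19 facts.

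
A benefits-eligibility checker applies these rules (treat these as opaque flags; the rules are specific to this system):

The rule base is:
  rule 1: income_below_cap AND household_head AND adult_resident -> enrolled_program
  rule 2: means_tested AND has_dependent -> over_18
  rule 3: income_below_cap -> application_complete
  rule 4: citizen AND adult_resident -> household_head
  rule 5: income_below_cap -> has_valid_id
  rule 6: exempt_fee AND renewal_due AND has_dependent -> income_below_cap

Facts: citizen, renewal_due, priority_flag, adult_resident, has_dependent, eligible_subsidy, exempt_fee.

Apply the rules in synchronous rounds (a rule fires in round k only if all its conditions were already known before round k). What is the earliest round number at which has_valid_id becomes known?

Round 1: rule 4 [citizen AND adult_resident -> household_head]; rule 6 [exempt_fee AND renewal_due AND has_dependent -> income_below_cap]. Adds household_head, income_below_cap.
Round 2: rule 1 [income_below_cap AND household_head AND adult_resident -> enrolled_program]; rule 3 [income_below_cap -> application_complete]; rule 5 [income_below_cap -> has_valid_id]. Adds enrolled_program, application_complete, has_valid_id.
has_valid_id first appears in round 2.

2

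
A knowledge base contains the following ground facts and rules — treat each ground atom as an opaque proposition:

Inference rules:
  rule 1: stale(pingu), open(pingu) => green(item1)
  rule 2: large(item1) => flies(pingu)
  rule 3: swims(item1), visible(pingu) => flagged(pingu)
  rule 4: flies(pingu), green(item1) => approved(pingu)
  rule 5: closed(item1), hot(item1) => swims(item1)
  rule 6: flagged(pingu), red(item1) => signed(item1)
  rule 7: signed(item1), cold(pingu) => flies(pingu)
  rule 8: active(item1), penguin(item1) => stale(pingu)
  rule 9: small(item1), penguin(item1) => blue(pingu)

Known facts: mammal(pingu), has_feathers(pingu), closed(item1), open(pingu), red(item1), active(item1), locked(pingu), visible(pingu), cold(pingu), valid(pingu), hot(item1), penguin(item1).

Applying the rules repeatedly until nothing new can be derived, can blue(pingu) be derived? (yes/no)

no

Round 1 fires rule 5, rule 8, giving swims(item1), stale(pingu).
Round 2 fires rule 1, rule 3, giving green(item1), flagged(pingu).
Round 3 fires rule 6, giving signed(item1).
Round 4 fires rule 7, giving flies(pingu).
Round 5 fires rule 4, giving approved(pingu).
Fixed point reached. blue(pingu) is concluded only by rule 9; rule 9 needs small(item1) (never derived).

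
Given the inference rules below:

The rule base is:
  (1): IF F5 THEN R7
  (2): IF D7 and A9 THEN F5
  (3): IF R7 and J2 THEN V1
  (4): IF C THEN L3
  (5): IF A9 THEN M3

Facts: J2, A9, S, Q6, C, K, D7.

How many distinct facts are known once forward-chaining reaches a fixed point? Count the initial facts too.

12

Round 1 — (2), (4), (5), derive F5, L3, M3.
Round 2 — (1), derive R7.
Round 3 — (3), derive V1.
Closure: {A9, C, D7, F5, J2, K, L3, M3, Q6, R7, S, V1} — 12 facts.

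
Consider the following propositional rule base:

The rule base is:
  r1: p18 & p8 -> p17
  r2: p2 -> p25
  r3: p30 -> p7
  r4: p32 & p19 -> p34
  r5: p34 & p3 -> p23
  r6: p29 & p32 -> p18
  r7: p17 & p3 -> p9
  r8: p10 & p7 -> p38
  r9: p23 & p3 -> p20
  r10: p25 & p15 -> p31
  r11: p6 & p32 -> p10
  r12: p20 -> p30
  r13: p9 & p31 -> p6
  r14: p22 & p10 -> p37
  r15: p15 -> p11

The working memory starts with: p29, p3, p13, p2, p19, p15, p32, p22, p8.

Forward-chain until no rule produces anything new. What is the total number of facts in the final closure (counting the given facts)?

24

Round 1: r2 [p2 -> p25]; r4 [p32 & p19 -> p34]; r6 [p29 & p32 -> p18]; r15 [p15 -> p11]. New: p25, p34, p18, p11.
Round 2: r1 [p18 & p8 -> p17]; r5 [p34 & p3 -> p23]; r10 [p25 & p15 -> p31]. New: p17, p23, p31.
Round 3: r7 [p17 & p3 -> p9]; r9 [p23 & p3 -> p20]. New: p9, p20.
Round 4: r12 [p20 -> p30]; r13 [p9 & p31 -> p6]. New: p30, p6.
Round 5: r3 [p30 -> p7]; r11 [p6 & p32 -> p10]. New: p7, p10.
Round 6: r8 [p10 & p7 -> p38]; r14 [p22 & p10 -> p37]. New: p38, p37.
Closure: {p10, p11, p13, p15, p17, p18, p19, p2, p20, p22, p23, p25, p29, p3, p30, p31, p32, p34, p37, p38, p6, p7, p8, p9} — 24 facts.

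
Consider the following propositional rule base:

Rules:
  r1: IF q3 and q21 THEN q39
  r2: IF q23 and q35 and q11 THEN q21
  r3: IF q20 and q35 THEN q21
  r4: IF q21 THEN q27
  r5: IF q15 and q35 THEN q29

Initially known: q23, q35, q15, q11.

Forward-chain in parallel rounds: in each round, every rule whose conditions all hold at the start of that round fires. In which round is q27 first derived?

2

Round 1 — r2, r5, derive q21, q29.
Round 2 — r4, derive q27.
q27 first appears in round 2.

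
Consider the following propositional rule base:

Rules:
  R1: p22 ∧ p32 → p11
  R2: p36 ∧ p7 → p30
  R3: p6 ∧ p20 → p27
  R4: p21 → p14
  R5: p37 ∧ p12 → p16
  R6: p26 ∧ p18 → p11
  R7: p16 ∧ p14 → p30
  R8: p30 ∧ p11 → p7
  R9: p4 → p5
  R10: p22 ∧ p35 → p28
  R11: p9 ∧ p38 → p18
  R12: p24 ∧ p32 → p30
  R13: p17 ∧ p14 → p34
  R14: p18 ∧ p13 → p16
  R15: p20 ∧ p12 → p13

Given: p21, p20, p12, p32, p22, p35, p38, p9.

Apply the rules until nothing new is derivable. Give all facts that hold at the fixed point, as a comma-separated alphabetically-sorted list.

p11, p12, p13, p14, p16, p18, p20, p21, p22, p28, p30, p32, p35, p38, p7, p9

[1] R1 [p22 ∧ p32 → p11]; R4 [p21 → p14]; R10 [p22 ∧ p35 → p28]; R11 [p9 ∧ p38 → p18]; R15 [p20 ∧ p12 → p13]. ⇒ new: p11, p14, p28, p18, p13.
[2] R14 [p18 ∧ p13 → p16]. ⇒ new: p16.
[3] R7 [p16 ∧ p14 → p30]. ⇒ new: p30.
[4] R8 [p30 ∧ p11 → p7]. ⇒ new: p7.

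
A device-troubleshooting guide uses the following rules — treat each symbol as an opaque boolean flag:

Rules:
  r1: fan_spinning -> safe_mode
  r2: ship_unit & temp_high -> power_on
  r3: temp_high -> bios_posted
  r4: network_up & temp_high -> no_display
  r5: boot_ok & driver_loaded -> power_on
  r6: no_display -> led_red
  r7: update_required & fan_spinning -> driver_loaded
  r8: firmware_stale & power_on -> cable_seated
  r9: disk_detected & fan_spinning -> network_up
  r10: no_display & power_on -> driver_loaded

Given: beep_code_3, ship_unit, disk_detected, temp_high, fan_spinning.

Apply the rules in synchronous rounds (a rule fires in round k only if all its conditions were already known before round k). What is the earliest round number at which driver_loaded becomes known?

Round 1: r1 [fan_spinning -> safe_mode]; r2 [ship_unit & temp_high -> power_on]; r3 [temp_high -> bios_posted]; r9 [disk_detected & fan_spinning -> network_up]. Adds safe_mode, power_on, bios_posted, network_up.
Round 2: r4 [network_up & temp_high -> no_display]. Adds no_display.
Round 3: r6 [no_display -> led_red]; r10 [no_display & power_on -> driver_loaded]. Adds led_red, driver_loaded.
driver_loaded first appears in round 3.

3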